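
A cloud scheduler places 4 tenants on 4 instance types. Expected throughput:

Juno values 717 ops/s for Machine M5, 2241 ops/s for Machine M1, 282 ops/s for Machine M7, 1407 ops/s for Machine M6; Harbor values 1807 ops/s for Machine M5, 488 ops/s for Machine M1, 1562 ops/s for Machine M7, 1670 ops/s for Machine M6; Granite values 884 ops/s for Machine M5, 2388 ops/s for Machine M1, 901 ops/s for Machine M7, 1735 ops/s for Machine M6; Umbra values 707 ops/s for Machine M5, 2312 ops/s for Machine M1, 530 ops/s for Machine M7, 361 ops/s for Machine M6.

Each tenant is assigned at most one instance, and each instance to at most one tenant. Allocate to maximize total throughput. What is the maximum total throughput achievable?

Optimal: Juno→Machine M6 (1407 ops/s), Harbor→Machine M5 (1807 ops/s), Granite→Machine M7 (901 ops/s), Umbra→Machine M1 (2312 ops/s) — total 1407+1807+901+2312 = 6427 ops/s.
Next-best assignment: Juno→Machine M5, Harbor→Machine M7, Granite→Machine M6, Umbra→Machine M1 = 6326 ops/s.
Swapping Juno↔Harbor (Juno→Machine M5 717 ops/s, Harbor→Machine M6 1670 ops/s) loses 827.

Max total: 6427 ops/s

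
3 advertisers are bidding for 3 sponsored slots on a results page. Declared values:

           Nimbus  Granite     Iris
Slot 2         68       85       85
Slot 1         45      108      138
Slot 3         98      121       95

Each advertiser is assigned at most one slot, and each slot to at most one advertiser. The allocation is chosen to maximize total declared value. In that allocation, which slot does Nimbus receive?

Nimbus receives Slot 2.

Optimal: Nimbus→Slot 2 ($68), Granite→Slot 3 ($121), Iris→Slot 1 ($138) — total 68+121+138 = $327.
Row-greedy (each advertiser in turn takes its best remaining slot) gives $291, worse by 36.
Swapping Nimbus↔Iris (Nimbus→Slot 1 $45, Iris→Slot 2 $85) loses 76.
No other one-to-one assignment exceeds $327.
Nimbus's own top slot is Slot 3 ($98), but forcing Nimbus→Slot 3 and reassigning the rest optimally gives only $321 — worse by 6.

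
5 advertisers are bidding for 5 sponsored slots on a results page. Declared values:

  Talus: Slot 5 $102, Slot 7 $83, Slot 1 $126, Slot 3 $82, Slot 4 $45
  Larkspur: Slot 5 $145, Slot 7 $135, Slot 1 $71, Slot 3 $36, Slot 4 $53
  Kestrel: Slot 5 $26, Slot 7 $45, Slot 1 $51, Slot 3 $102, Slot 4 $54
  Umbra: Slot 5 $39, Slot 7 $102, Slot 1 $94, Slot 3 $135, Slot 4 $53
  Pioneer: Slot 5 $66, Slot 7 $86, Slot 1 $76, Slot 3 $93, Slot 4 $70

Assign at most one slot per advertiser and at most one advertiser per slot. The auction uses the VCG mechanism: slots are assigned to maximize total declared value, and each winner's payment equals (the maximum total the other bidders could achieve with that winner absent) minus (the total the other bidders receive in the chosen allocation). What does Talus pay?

Efficient allocation: Talus→Slot 1 ($126), Larkspur→Slot 5 ($145), Kestrel→Slot 4 ($54), Umbra→Slot 3 ($135), Pioneer→Slot 7 ($86); total welfare W = $546.
Talus receives Slot 1 at value $126, so the others get W − 126 = $420.
Without Talus: best allocation of the remaining 4 bidders over all 5 slots is Larkspur→Slot 5 ($145), Kestrel→Slot 3 ($102), Umbra→Slot 1 ($94), Pioneer→Slot 7 ($86), total $427.
VCG payment = (others' best without Talus) − (others' welfare with Talus) = 427 − 420 = $7.

Talus pays $7.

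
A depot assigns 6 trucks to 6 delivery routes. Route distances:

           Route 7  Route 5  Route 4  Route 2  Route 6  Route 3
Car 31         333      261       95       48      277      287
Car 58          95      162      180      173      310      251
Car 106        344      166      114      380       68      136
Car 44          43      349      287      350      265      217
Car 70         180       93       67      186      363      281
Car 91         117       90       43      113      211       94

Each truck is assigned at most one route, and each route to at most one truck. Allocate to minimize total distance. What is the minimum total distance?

Optimal: Car 31→Route 2 (48 km), Car 58→Route 5 (162 km), Car 106→Route 6 (68 km), Car 44→Route 7 (43 km), Car 70→Route 4 (67 km), Car 91→Route 3 (94 km) — total 48+162+68+43+67+94 = 482 km.

Minimum total: 482 km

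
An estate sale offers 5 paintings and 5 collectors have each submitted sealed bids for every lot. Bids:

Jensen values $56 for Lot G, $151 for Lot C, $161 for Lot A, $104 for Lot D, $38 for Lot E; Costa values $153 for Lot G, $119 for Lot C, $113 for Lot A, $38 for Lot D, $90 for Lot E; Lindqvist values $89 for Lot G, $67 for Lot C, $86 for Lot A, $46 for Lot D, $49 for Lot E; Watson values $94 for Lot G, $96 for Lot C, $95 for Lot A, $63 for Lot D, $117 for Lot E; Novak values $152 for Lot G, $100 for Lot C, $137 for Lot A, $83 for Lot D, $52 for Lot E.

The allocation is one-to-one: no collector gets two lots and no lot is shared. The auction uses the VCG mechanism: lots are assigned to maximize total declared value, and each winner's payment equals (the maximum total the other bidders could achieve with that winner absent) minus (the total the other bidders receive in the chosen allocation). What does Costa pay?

Costa pays $55.

Efficient allocation: Jensen→Lot C ($151), Costa→Lot G ($153), Lindqvist→Lot D ($46), Watson→Lot E ($117), Novak→Lot A ($137); total welfare W = $604.
Costa receives Lot G at value $153, so the others get W − 153 = $451.
Without Costa: best allocation of the remaining 4 bidders over all 5 lots is Jensen→Lot C ($151), Lindqvist→Lot A ($86), Watson→Lot E ($117), Novak→Lot G ($152), total $506.
VCG payment = (others' best without Costa) − (others' welfare with Costa) = 506 − 451 = $55.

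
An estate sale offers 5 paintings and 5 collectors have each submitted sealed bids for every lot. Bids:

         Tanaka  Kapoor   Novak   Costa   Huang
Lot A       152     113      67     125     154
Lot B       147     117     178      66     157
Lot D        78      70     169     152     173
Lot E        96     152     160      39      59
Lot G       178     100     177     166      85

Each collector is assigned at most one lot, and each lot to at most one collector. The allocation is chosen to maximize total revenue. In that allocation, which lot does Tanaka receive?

This is the linear assignment problem.
Optimal: Tanaka→Lot A ($152), Kapoor→Lot E ($152), Novak→Lot B ($178), Costa→Lot G ($166), Huang→Lot D ($173) — total 152+152+178+166+173 = $821.
Max-entry greedy (repeatedly take the single best remaining cell) gives $806, worse by 15.
No other one-to-one assignment exceeds $821.
Tanaka's own top lot is Lot G ($178), but forcing Tanaka→Lot G and reassigning the rest optimally gives only $814 — worse by 7.

Tanaka receives Lot A.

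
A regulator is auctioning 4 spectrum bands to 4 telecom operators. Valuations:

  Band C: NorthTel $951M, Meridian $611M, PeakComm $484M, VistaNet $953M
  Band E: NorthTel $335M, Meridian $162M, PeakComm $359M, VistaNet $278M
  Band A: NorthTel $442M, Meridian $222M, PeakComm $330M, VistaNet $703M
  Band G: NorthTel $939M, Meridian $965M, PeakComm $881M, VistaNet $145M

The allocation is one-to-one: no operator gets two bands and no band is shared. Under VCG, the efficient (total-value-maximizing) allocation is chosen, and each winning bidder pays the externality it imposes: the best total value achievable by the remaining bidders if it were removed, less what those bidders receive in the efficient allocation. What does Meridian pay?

Meridian pays $522M.

Efficient allocation: NorthTel→Band C ($951M), Meridian→Band G ($965M), PeakComm→Band E ($359M), VistaNet→Band A ($703M); total welfare W = $2978M.
Meridian receives Band G at value $965M, so the others get W − 965 = $2013M.
Without Meridian: best allocation of the remaining 3 bidders over all 4 bands is NorthTel→Band C ($951M), PeakComm→Band G ($881M), VistaNet→Band A ($703M), total $2535M.
VCG payment = (others' best without Meridian) − (others' welfare with Meridian) = 2535 − 2013 = $522M.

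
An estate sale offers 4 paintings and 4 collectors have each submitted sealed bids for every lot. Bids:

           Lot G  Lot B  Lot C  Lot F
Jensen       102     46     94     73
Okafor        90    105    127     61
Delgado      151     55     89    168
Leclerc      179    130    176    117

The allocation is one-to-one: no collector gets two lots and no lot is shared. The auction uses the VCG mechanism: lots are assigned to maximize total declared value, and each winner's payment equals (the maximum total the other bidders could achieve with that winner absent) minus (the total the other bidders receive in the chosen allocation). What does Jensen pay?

Jensen pays $25.

Efficient allocation: Jensen→Lot G ($102), Okafor→Lot B ($105), Delgado→Lot F ($168), Leclerc→Lot C ($176); total welfare W = $551.
Jensen receives Lot G at value $102, so the others get W − 102 = $449.
Without Jensen: best allocation of the remaining 3 bidders over all 4 lots is Okafor→Lot C ($127), Delgado→Lot F ($168), Leclerc→Lot G ($179), total $474.
VCG payment = (others' best without Jensen) − (others' welfare with Jensen) = 474 − 449 = $25.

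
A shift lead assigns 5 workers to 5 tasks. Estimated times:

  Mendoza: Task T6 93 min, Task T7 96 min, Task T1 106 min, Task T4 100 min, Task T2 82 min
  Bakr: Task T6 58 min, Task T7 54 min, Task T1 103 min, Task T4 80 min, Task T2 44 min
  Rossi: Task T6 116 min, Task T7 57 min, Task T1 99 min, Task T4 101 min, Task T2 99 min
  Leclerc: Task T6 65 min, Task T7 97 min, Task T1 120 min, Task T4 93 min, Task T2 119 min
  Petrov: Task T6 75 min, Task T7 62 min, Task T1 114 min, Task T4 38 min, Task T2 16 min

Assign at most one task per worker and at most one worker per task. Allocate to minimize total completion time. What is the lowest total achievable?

Minimum total: 310 min

Optimal: Mendoza→Task T1 (106 min), Bakr→Task T2 (44 min), Rossi→Task T7 (57 min), Leclerc→Task T6 (65 min), Petrov→Task T4 (38 min) — total 106+44+57+65+38 = 310 min.
Next-best assignment: Mendoza→Task T1, Bakr→Task T4, Rossi→Task T7, Leclerc→Task T6, Petrov→Task T2 = 324 min.
Every other assignment is strictly worse.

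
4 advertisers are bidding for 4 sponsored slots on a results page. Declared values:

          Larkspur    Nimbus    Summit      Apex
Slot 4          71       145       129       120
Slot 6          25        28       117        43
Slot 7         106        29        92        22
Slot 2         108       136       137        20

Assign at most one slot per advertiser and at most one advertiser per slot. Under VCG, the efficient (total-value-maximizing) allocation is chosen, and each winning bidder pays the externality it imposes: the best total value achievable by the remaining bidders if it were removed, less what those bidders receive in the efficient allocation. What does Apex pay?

Apex pays $29.

Efficient allocation: Larkspur→Slot 7 ($106), Nimbus→Slot 2 ($136), Summit→Slot 6 ($117), Apex→Slot 4 ($120); total welfare W = $479.
Apex receives Slot 4 at value $120, so the others get W − 120 = $359.
Without Apex: best allocation of the remaining 3 bidders over all 4 slots is Larkspur→Slot 7 ($106), Nimbus→Slot 4 ($145), Summit→Slot 2 ($137), total $388.
VCG payment = (others' best without Apex) − (others' welfare with Apex) = 388 − 359 = $29.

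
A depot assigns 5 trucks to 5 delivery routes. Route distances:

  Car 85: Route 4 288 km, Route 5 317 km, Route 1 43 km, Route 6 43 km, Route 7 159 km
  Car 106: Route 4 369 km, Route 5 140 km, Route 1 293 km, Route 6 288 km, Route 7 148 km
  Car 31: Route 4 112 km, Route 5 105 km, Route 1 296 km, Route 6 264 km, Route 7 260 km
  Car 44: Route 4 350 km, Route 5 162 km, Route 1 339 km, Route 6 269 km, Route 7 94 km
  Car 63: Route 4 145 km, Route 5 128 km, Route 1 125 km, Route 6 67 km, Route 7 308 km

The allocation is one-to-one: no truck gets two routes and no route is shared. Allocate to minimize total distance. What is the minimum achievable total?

Minimum total: 456 km

Treat this as an assignment problem: match each truck to one route.
Optimal: Car 85→Route 1 (43 km), Car 106→Route 5 (140 km), Car 31→Route 4 (112 km), Car 44→Route 7 (94 km), Car 63→Route 6 (67 km) — total 43+140+112+94+67 = 456 km.
Next-best assignment: Car 85→Route 6, Car 106→Route 5, Car 31→Route 4, Car 44→Route 7, Car 63→Route 1 = 514 km.
No other one-to-one assignment undercuts 456 km.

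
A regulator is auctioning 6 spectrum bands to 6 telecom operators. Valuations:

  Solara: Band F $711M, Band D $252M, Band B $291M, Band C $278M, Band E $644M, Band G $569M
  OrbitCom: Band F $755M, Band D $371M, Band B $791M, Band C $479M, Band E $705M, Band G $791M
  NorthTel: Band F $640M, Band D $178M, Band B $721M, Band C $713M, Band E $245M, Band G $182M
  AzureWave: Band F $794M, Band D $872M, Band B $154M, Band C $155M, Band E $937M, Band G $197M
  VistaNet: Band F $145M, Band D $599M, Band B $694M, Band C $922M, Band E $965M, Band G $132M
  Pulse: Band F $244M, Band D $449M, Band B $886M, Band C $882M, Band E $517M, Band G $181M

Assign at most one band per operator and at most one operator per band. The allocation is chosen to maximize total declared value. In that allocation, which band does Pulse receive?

Pulse receives Band C.

Optimal: Solara→Band F ($711M), OrbitCom→Band G ($791M), NorthTel→Band B ($721M), AzureWave→Band D ($872M), VistaNet→Band E ($965M), Pulse→Band C ($882M) — total 711+791+721+872+965+882 = $4942M.
Column-greedy (each band in turn goes to its best remaining operator) gives $4266M, worse by 676.
Pulse's own top band is Band B ($886M), but forcing Pulse→Band B and reassigning the rest optimally gives only $4938M — worse by 4.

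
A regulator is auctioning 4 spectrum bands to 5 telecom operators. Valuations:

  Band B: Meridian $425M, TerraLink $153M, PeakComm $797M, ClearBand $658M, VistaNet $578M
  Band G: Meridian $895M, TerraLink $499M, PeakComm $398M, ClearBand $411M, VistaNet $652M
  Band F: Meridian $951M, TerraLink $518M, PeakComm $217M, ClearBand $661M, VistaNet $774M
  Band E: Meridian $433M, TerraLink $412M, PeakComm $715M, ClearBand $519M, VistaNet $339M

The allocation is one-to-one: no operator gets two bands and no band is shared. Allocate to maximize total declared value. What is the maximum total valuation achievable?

Maximum total: $3042M

Optimal: ClearBand→Band B ($658M), Meridian→Band G ($895M), VistaNet→Band F ($774M), PeakComm→Band E ($715M) — total 658+895+774+715 = $3042M.
Row-greedy (each operator in turn takes its best remaining band) gives $2766M, worse by 276.
Next-best assignment: PeakComm→Band B, Meridian→Band G, VistaNet→Band F, ClearBand→Band E = $2985M.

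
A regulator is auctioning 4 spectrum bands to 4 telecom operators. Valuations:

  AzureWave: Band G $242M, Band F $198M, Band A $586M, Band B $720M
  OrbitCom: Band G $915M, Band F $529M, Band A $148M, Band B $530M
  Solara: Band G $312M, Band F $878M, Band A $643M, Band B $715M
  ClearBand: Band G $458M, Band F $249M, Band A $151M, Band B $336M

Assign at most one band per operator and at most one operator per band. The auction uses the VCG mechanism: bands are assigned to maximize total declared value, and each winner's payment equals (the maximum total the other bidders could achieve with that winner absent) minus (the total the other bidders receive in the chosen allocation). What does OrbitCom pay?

Efficient allocation: AzureWave→Band A ($586M), OrbitCom→Band G ($915M), Solara→Band F ($878M), ClearBand→Band B ($336M); total welfare W = $2715M.
OrbitCom receives Band G at value $915M, so the others get W − 915 = $1800M.
Without OrbitCom: best allocation of the remaining 3 bidders over all 4 bands is AzureWave→Band B ($720M), Solara→Band F ($878M), ClearBand→Band G ($458M), total $2056M.
VCG payment = (others' best without OrbitCom) − (others' welfare with OrbitCom) = 2056 − 1800 = $256M.

OrbitCom pays $256M.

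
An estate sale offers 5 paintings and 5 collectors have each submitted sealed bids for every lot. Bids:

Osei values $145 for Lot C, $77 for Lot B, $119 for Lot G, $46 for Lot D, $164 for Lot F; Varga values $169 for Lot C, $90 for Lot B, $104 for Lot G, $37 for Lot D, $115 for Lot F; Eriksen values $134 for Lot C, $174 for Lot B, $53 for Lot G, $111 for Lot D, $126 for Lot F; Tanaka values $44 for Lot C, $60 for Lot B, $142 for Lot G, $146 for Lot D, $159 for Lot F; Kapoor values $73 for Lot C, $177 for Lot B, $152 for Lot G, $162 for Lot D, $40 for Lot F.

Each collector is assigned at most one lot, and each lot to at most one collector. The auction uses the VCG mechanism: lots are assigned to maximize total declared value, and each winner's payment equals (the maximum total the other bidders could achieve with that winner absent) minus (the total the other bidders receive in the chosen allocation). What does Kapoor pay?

Efficient allocation: Osei→Lot F ($164), Varga→Lot C ($169), Eriksen→Lot B ($174), Tanaka→Lot G ($142), Kapoor→Lot D ($162); total welfare W = $811.
Kapoor receives Lot D at value $162, so the others get W − 162 = $649.
Without Kapoor: best allocation of the remaining 4 bidders over all 5 lots is Osei→Lot F ($164), Varga→Lot C ($169), Eriksen→Lot B ($174), Tanaka→Lot D ($146), total $653.
VCG payment = (others' best without Kapoor) − (others' welfare with Kapoor) = 653 − 649 = $4.

Kapoor pays $4.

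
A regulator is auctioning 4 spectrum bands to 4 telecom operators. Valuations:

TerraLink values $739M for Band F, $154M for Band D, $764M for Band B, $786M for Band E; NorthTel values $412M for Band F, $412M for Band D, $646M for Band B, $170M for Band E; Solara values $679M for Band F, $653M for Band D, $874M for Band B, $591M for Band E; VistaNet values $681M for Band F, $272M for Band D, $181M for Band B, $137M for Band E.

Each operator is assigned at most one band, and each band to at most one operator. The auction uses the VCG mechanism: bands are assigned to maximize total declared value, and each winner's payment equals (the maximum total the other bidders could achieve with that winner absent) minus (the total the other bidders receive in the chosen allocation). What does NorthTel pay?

NorthTel pays $221M.

Efficient allocation: TerraLink→Band E ($786M), NorthTel→Band B ($646M), Solara→Band D ($653M), VistaNet→Band F ($681M); total welfare W = $2766M.
NorthTel receives Band B at value $646M, so the others get W − 646 = $2120M.
Without NorthTel: best allocation of the remaining 3 bidders over all 4 bands is TerraLink→Band E ($786M), Solara→Band B ($874M), VistaNet→Band F ($681M), total $2341M.
VCG payment = (others' best without NorthTel) − (others' welfare with NorthTel) = 2341 − 2120 = $221M.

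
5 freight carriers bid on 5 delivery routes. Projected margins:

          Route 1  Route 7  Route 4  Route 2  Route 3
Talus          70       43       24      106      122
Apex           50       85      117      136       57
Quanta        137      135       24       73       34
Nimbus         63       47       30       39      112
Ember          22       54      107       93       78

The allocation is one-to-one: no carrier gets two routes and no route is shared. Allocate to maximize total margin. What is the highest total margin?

Max total: $563k

This is a one-to-one assignment (maximum-weight bipartite matching).
Optimal: Talus→Route 3 ($122k), Apex→Route 2 ($136k), Quanta→Route 7 ($135k), Nimbus→Route 1 ($63k), Ember→Route 4 ($107k) — total 122+136+135+63+107 = $563k.
Max-entry greedy (repeatedly take the single best remaining cell) gives $549k, worse by 14.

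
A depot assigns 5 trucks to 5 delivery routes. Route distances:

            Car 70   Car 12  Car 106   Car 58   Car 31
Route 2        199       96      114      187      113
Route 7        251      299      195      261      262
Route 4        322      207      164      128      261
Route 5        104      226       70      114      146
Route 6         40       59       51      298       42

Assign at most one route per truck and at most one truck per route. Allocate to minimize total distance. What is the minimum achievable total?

Minimum total: 565 km

Optimal: Car 70→Route 5 (104 km), Car 12→Route 2 (96 km), Car 106→Route 7 (195 km), Car 58→Route 4 (128 km), Car 31→Route 6 (42 km) — total 104+96+195+128+42 = 565 km.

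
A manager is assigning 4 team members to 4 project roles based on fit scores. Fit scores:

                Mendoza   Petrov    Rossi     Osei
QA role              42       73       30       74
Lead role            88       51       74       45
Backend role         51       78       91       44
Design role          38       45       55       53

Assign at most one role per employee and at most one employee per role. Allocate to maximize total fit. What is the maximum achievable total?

Maximum total: 305 pts

Optimal: Mendoza→Lead role (88 pts), Petrov→QA role (73 pts), Rossi→Backend role (91 pts), Osei→Design role (53 pts) — total 88+73+91+53 = 305 pts.
Column-greedy (each role in turn goes to its best remaining employee) gives 298 pts, worse by 7.
Swapping Rossi↔Mendoza (Rossi→Lead role 74 pts, Mendoza→Backend role 51 pts) loses 54.
Checked against all permutations: 305 pts is optimal.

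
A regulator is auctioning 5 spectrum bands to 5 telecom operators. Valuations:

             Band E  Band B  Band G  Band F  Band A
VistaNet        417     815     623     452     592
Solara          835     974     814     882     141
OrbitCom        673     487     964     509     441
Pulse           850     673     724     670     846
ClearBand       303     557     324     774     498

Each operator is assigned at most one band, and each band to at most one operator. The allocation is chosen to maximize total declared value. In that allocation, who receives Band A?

Treat this as an assignment problem: match each operator to one band.
Optimal: VistaNet→Band B ($815M), Solara→Band E ($835M), OrbitCom→Band G ($964M), Pulse→Band A ($846M), ClearBand→Band F ($774M) — total 815+835+964+846+774 = $4234M.
Max-entry greedy (repeatedly take the single best remaining cell) gives $4154M, worse by 80.
Pulse's own top band is Band E ($850M), but forcing Pulse→Band E and reassigning the rest optimally gives only $4154M — worse by 80.

Pulse receives Band A.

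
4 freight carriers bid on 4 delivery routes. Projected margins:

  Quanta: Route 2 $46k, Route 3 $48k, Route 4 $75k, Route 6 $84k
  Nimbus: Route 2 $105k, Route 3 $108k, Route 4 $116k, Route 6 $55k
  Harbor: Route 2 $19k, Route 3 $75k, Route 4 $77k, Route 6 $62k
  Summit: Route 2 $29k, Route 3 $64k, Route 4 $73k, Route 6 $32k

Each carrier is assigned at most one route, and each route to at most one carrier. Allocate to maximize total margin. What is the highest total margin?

This is the linear assignment problem.
Optimal: Quanta→Route 6 ($84k), Nimbus→Route 2 ($105k), Harbor→Route 3 ($75k), Summit→Route 4 ($73k) — total 84+105+75+73 = $337k.
Column-greedy (each route in turn goes to its best remaining carrier) gives $287k, worse by 50.
Next-best assignment: Quanta→Route 6, Nimbus→Route 2, Harbor→Route 4, Summit→Route 3 = $330k.
Swapping Summit↔Nimbus (Summit→Route 2 $29k, Nimbus→Route 4 $116k) loses 33.

Maximum total: $337k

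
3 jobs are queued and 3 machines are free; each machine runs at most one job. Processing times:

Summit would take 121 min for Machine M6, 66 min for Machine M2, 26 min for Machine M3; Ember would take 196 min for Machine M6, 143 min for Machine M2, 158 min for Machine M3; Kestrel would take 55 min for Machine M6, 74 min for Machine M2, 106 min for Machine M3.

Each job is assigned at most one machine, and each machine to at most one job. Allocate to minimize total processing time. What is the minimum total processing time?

Optimal: Summit→Machine M3 (26 min), Ember→Machine M2 (143 min), Kestrel→Machine M6 (55 min) — total 26+143+55 = 224 min.
Column-greedy (each machine in turn goes to its cheapest remaining job) gives 279 min, worse by 55.
Next-best assignment: Summit→Machine M2, Ember→Machine M3, Kestrel→Machine M6 = 279 min.

Minimum total: 224 min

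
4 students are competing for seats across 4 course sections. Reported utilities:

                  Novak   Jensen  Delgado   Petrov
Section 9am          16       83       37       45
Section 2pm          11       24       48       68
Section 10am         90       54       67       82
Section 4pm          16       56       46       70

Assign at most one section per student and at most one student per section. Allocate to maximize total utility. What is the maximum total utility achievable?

This is the linear assignment problem.
Optimal: Novak→Section 10am (90 points), Jensen→Section 9am (83 points), Delgado→Section 2pm (48 points), Petrov→Section 4pm (70 points) — total 90+83+48+70 = 291 points.
Column-greedy (each section in turn goes to its best remaining student) gives 287 points, worse by 4.
Swapping Delgado↔Jensen (Delgado→Section 9am 37 points, Jensen→Section 2pm 24 points) loses 70.

Max total: 291 points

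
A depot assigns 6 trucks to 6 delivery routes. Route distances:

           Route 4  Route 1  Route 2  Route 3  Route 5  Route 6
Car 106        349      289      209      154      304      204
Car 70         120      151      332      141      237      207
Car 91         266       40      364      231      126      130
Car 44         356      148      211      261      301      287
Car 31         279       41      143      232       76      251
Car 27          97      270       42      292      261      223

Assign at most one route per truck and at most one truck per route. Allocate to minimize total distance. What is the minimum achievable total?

Minimum total: 670 km

This is the linear assignment problem.
Optimal: Car 106→Route 3 (154 km), Car 70→Route 4 (120 km), Car 91→Route 6 (130 km), Car 44→Route 1 (148 km), Car 31→Route 5 (76 km), Car 27→Route 2 (42 km) — total 154+120+130+148+76+42 = 670 km.
Row-greedy (each truck in turn takes its cheapest remaining route) gives 824 km, worse by 154.
Next-best assignment: Car 106→Route 3, Car 70→Route 4, Car 91→Route 1, Car 44→Route 6, Car 31→Route 5, Car 27→Route 2 = 719 km.
Swapping Car 44↔Car 31 (Car 44→Route 5 301 km, Car 31→Route 1 41 km) adds 118.
Checked against all permutations: 670 km is optimal.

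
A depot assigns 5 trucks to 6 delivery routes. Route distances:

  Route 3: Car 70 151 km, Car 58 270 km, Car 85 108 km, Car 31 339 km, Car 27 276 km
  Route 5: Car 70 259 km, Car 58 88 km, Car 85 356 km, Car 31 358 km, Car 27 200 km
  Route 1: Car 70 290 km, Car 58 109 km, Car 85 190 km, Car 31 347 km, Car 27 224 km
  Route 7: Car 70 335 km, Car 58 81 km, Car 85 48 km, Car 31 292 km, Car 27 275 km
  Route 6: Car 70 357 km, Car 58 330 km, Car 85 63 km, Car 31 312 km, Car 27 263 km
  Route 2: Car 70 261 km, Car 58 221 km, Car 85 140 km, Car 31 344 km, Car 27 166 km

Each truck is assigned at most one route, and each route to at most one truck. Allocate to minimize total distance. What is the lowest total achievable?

Optimal: Car 70→Route 3 (151 km), Car 58→Route 5 (88 km), Car 85→Route 6 (63 km), Car 31→Route 7 (292 km), Car 27→Route 2 (166 km) — total 151+88+63+292+166 = 760 km.
Min-entry greedy (repeatedly take the single cheapest remaining cell) gives 765 km, worse by 5.
Swapping Car 58↔Car 70 (Car 58→Route 3 270 km, Car 70→Route 5 259 km) adds 290.
Checked against all permutations: 760 km is optimal.

Min total: 760 km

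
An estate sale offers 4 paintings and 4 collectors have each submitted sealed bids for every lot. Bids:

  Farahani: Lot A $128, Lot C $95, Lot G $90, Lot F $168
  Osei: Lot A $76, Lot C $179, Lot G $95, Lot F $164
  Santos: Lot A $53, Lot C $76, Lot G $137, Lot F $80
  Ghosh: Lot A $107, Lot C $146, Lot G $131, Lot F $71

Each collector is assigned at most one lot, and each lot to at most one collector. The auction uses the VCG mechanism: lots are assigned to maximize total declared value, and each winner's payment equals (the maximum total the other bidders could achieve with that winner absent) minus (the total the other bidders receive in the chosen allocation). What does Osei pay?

Efficient allocation: Farahani→Lot F ($168), Osei→Lot C ($179), Santos→Lot G ($137), Ghosh→Lot A ($107); total welfare W = $591.
Osei receives Lot C at value $179, so the others get W − 179 = $412.
Without Osei: best allocation of the remaining 3 bidders over all 4 lots is Farahani→Lot F ($168), Santos→Lot G ($137), Ghosh→Lot C ($146), total $451.
VCG payment = (others' best without Osei) − (others' welfare with Osei) = 451 − 412 = $39.

Osei pays $39.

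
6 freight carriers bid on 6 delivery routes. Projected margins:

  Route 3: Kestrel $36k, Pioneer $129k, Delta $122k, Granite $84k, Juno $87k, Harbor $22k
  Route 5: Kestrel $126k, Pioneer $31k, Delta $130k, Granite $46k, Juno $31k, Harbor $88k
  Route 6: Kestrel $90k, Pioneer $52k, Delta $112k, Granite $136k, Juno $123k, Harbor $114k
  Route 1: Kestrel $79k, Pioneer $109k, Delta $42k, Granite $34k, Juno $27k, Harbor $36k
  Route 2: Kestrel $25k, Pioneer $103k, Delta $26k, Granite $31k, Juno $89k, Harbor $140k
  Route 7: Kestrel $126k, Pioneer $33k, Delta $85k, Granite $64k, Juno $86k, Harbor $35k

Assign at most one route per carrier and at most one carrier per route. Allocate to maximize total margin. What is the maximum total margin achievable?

Optimal: Kestrel→Route 7 ($126k), Pioneer→Route 1 ($109k), Delta→Route 5 ($130k), Granite→Route 6 ($136k), Juno→Route 3 ($87k), Harbor→Route 2 ($140k) — total 126+109+130+136+87+140 = $728k.
Column-greedy (each route in turn goes to its best remaining carrier) gives $700k, worse by 28.
Swapping Pioneer↔Granite (Pioneer→Route 6 $52k, Granite→Route 1 $34k) loses 159.

Maximum total: $728k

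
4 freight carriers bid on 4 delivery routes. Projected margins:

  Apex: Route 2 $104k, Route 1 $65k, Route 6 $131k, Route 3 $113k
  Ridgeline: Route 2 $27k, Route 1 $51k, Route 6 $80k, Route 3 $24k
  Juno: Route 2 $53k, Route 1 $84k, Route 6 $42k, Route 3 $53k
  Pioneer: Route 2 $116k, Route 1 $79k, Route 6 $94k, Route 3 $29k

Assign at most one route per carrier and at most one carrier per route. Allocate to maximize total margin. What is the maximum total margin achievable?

Optimal: Apex→Route 3 ($113k), Ridgeline→Route 6 ($80k), Juno→Route 1 ($84k), Pioneer→Route 2 ($116k) — total 113+80+84+116 = $393k.
Column-greedy (each route in turn goes to its best remaining carrier) gives $355k, worse by 38.
Next-best assignment: Apex→Route 6, Ridgeline→Route 3, Juno→Route 1, Pioneer→Route 2 = $355k.

Maximum total: $393k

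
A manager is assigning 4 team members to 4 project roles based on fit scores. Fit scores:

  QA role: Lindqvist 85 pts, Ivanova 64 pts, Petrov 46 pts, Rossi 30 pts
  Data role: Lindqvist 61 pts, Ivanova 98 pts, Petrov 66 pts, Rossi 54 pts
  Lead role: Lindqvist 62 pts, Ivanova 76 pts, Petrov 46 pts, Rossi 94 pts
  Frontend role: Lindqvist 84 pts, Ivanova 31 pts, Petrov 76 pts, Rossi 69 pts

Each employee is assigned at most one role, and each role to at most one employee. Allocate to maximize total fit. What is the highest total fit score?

Maximum total: 353 pts

Optimal: Lindqvist→QA role (85 pts), Ivanova→Data role (98 pts), Petrov→Frontend role (76 pts), Rossi→Lead role (94 pts) — total 85+98+76+94 = 353 pts.
Checked against all permutations: 353 pts is optimal.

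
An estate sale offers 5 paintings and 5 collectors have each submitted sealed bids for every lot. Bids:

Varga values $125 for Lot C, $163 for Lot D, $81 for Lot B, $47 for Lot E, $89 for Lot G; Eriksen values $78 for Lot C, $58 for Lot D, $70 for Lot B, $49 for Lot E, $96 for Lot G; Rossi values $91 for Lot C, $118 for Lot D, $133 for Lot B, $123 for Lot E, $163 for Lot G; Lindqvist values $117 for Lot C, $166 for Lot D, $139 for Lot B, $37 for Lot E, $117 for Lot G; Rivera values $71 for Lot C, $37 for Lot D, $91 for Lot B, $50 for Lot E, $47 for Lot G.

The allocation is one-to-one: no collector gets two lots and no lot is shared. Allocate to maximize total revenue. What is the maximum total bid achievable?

Max total: $601

Treat this as an assignment problem: match each collector to one lot.
Optimal: Varga→Lot C ($125), Eriksen→Lot G ($96), Rossi→Lot E ($123), Lindqvist→Lot D ($166), Rivera→Lot B ($91) — total 125+96+123+166+91 = $601.
Max-entry greedy (repeatedly take the single best remaining cell) gives $594, worse by 7.
Next-best assignment: Varga→Lot C, Eriksen→Lot E, Rossi→Lot G, Lindqvist→Lot D, Rivera→Lot B = $594.
Checked against all permutations: $601 is optimal.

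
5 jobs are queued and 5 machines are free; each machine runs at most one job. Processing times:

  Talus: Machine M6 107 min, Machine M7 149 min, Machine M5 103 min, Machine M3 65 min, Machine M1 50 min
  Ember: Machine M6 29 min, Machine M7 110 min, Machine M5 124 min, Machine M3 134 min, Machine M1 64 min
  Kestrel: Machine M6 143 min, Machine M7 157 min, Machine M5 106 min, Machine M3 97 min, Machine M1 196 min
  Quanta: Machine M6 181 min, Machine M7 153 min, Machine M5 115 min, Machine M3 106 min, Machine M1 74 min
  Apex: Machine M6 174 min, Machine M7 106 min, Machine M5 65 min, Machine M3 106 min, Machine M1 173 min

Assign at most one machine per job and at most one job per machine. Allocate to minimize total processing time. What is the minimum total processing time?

Optimal: Talus→Machine M3 (65 min), Ember→Machine M6 (29 min), Kestrel→Machine M5 (106 min), Quanta→Machine M1 (74 min), Apex→Machine M7 (106 min) — total 65+29+106+74+106 = 380 min.
Row-greedy (each job in turn takes its cheapest remaining machine) gives 397 min, worse by 17.
Every other assignment is strictly worse.

Min total: 380 min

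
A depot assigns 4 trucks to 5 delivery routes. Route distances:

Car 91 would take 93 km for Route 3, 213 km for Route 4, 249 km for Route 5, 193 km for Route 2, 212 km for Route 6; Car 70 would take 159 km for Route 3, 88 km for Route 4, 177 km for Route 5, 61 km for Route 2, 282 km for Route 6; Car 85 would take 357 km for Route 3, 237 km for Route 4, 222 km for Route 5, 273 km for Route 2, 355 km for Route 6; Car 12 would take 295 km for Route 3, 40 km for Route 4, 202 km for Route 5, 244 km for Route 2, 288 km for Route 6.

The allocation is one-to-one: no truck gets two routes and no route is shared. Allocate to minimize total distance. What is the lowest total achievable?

Treat this as an assignment problem: match each truck to one route.
Optimal: Car 91→Route 3 (93 km), Car 70→Route 2 (61 km), Car 85→Route 5 (222 km), Car 12→Route 4 (40 km) — total 93+61+222+40 = 416 km.
Column-greedy (each route in turn goes to its cheapest remaining truck) gives 583 km, worse by 167.
Next-best assignment: Car 91→Route 6, Car 70→Route 2, Car 85→Route 5, Car 12→Route 4 = 535 km.
Swapping Car 85↔Car 12 (Car 85→Route 4 237 km, Car 12→Route 5 202 km) adds 177.

Min total: 416 km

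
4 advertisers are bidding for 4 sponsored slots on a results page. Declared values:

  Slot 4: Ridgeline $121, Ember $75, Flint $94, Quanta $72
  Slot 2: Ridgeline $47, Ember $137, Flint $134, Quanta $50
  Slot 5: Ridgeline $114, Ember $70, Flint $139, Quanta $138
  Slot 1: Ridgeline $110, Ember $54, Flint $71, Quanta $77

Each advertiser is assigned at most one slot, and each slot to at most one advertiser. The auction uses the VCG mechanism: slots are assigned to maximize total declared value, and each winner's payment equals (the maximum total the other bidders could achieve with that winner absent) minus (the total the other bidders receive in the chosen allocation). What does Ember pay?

Ember pays $51.

Efficient allocation: Ridgeline→Slot 1 ($110), Ember→Slot 2 ($137), Flint→Slot 4 ($94), Quanta→Slot 5 ($138); total welfare W = $479.
Ember receives Slot 2 at value $137, so the others get W − 137 = $342.
Without Ember: best allocation of the remaining 3 bidders over all 4 slots is Ridgeline→Slot 4 ($121), Flint→Slot 2 ($134), Quanta→Slot 5 ($138), total $393.
VCG payment = (others' best without Ember) − (others' welfare with Ember) = 393 − 342 = $51.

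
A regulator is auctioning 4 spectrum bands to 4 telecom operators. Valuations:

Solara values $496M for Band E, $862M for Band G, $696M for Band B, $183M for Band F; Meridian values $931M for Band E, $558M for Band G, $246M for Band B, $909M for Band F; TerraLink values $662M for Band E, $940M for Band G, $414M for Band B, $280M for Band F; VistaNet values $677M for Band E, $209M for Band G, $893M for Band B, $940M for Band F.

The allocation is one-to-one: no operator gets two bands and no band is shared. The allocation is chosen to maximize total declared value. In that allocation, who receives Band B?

Optimal: Solara→Band B ($696M), Meridian→Band E ($931M), TerraLink→Band G ($940M), VistaNet→Band F ($940M) — total 696+931+940+940 = $3507M.
Row-greedy (each operator in turn takes its best remaining band) gives $3147M, worse by 360.
Next-best assignment: Solara→Band G, Meridian→Band F, TerraLink→Band E, VistaNet→Band B = $3326M.
Swapping Solara↔VistaNet (Solara→Band F $183M, VistaNet→Band B $893M) loses 560.
Solara's own top band is Band G ($862M), but forcing Solara→Band G and reassigning the rest optimally gives only $3326M — worse by 181.

Solara receives Band B.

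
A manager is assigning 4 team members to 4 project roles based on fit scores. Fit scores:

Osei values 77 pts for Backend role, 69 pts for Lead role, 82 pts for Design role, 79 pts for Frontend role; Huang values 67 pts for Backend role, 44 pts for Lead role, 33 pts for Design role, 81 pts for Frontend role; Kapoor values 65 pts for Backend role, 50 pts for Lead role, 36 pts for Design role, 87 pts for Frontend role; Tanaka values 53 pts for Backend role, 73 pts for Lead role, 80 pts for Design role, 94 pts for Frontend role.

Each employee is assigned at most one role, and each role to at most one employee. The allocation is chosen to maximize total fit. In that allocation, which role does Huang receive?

Optimal: Osei→Design role (82 pts), Huang→Backend role (67 pts), Kapoor→Frontend role (87 pts), Tanaka→Lead role (73 pts) — total 82+67+87+73 = 309 pts.
Column-greedy (each role in turn goes to its best remaining employee) gives 267 pts, worse by 42.
Next-best assignment: Osei→Lead role, Huang→Backend role, Kapoor→Frontend role, Tanaka→Design role = 303 pts.
Checked against all permutations: 309 pts is optimal.
Huang's own top role is Frontend role (81 pts), but forcing Huang→Frontend role and reassigning the rest optimally gives only 301 pts — worse by 8.

Huang receives Backend role.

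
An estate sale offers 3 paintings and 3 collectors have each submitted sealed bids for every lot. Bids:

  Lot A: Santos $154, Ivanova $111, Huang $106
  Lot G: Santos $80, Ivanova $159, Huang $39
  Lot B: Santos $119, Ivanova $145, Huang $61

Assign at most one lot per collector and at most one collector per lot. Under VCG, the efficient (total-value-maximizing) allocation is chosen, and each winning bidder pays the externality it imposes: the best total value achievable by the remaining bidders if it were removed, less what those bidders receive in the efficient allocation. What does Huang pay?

Huang pays $35.

Efficient allocation: Santos→Lot B ($119), Ivanova→Lot G ($159), Huang→Lot A ($106); total welfare W = $384.
Huang receives Lot A at value $106, so the others get W − 106 = $278.
Without Huang: best allocation of the remaining 2 bidders over all 3 lots is Santos→Lot A ($154), Ivanova→Lot G ($159), total $313.
VCG payment = (others' best without Huang) − (others' welfare with Huang) = 313 − 278 = $35.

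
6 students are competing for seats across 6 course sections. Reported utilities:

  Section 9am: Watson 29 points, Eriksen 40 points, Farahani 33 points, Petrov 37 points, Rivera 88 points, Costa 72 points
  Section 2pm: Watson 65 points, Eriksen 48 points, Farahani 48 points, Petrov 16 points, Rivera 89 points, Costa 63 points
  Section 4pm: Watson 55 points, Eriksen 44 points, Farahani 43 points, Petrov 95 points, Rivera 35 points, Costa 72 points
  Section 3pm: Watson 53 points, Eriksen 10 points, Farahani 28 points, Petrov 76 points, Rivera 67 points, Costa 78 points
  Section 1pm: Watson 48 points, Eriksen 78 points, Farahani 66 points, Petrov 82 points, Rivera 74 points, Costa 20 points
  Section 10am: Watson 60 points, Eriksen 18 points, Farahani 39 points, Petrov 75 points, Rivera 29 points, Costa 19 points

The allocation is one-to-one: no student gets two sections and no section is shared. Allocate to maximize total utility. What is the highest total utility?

Treat this as an assignment problem: match each student to one section.
Optimal: Watson→Section 10am (60 points), Eriksen→Section 1pm (78 points), Farahani→Section 2pm (48 points), Petrov→Section 4pm (95 points), Rivera→Section 9am (88 points), Costa→Section 3pm (78 points) — total 60+78+48+95+88+78 = 447 points.
Column-greedy (each section in turn goes to its best remaining student) gives 443 points, worse by 4.

Max total: 447 points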